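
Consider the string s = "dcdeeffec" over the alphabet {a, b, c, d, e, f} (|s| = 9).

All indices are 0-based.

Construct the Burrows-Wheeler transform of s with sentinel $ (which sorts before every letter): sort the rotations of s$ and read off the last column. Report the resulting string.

rank  rotation    last
    0  $dcdeeffec  c
    1  c$dcdeeffe  e
    2  cdeeffec$d  d
    3  dcdeeffec$  $
    4  deeffec$dc  c
    5  ec$dcdeeff  f
    6  eeffec$dcd  d
    7  effec$dcde  e
    8  fec$dcdeef  f
    9  ffec$dcdee  e

ced$cfdefe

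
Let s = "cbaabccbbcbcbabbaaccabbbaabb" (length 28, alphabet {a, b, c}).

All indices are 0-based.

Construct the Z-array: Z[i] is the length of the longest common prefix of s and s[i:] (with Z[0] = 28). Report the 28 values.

[28, 0, 0, 0, 0, 1, 2, 0, 0, 2, 0, 3, 0, 0, 0, 0, 0, 0, 1, 1, 0, 0, 0, 0, 0, 0, 0, 0]

Z[0]=28
i=1: fresh scan; Z[1]=0
i=2: fresh scan; Z[2]=0
i=3: fresh scan; Z[3]=0
i=4: fresh scan; Z[4]=0
i=5: fresh scan; Z[5]=1 extend→box=[5,6)
i=6: fresh scan; Z[6]=2 extend→box=[6,8)
i=7: min(r-i=1, Z[1]=0)=0; Z[7]=0
i=8: fresh scan; Z[8]=0
i=9: fresh scan; Z[9]=2 extend→box=[9,11)
i=10: min(r-i=1, Z[1]=0)=0; Z[10]=0
i=11: fresh scan; Z[11]=3 extend→box=[11,14)
i=12: min(r-i=2, Z[1]=0)=0; Z[12]=0
i=13: min(r-i=1, Z[2]=0)=0; Z[13]=0
i=14: fresh scan; Z[14]=0
i=15: fresh scan; Z[15]=0
i=16: fresh scan; Z[16]=0
i=17: fresh scan; Z[17]=0
i=18: fresh scan; Z[18]=1 extend→box=[18,19)
i=19: fresh scan; Z[19]=1 extend→box=[19,20)
i=20: fresh scan; Z[20]=0
i=21: fresh scan; Z[21]=0
i=22: fresh scan; Z[22]=0
i=23: fresh scan; Z[23]=0
i=24: fresh scan; Z[24]=0
i=25: fresh scan; Z[25]=0
i=26: fresh scan; Z[26]=0
i=27: fresh scan; Z[27]=0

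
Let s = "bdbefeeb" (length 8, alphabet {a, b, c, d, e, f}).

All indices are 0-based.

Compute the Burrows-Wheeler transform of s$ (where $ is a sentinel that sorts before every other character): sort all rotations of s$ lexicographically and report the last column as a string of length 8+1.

be$dbefbe

rank  rotation   last
    0  $bdbefeeb  b
    1  b$bdbefee  e
    2  bdbefeeb$  $
    3  befeeb$bd  d
    4  dbefeeb$b  b
    5  eb$bdbefe  e
    6  eeb$bdbef  f
    7  efeeb$bdb  b
    8  feeb$bdbe  e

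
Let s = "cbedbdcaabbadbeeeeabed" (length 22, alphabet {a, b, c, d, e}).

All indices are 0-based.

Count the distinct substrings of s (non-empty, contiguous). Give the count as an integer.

227

rank | idx | suffix
   0 |   7 | aabbadbeeeeabed
   1 |   8 | abbadbeeeeabed
   2 |  18 | abed
   3 |  11 | adbeeeeabed
   4 |  10 | badbeeeeabed
   5 |   9 | bbadbeeeeabed
   6 |   4 | bdcaabbadbeeeeabed
   7 |  19 | bed
   8 |   1 | bedbdcaabbadbeeeeabed
   9 |  13 | beeeeabed
  10 |   6 | caabbadbeeeeabed
  11 |   0 | cbedbdcaabbadbeeeeabed
  12 |  21 | d
  13 |   3 | dbdcaabbadbeeeeabed
  14 |  12 | dbeeeeabed
  15 |   5 | dcaabbadbeeeeabed
  16 |  17 | eabed
  17 |  20 | ed
  18 |   2 | edbdcaabbadbeeeeabed
  19 |  16 | eeabed
  20 |  15 | eeeabed
  21 |  14 | eeeeabed

SA = [7, 8, 18, 11, 10, 9, 4, 19, 1, 13, 6, 0, 21, 3, 12, 5, 17, 20, 2, 16, 15, 14]
rank  pair      lcp
   1  s[7:],s[8:]  1  'a'
   2  s[8:],s[18:]  2  'ab'
   3  s[18:],s[11:]  1  'a'
   4  s[11:],s[10:]  0  ''
   5  s[10:],s[9:]  1  'b'
   6  s[9:],s[4:]  1  'b'
   7  s[4:],s[19:]  1  'b'
   8  s[19:],s[1:]  3  'bed'
   9  s[1:],s[13:]  2  'be'
  10  s[13:],s[6:]  0  ''
  11  s[6:],s[0:]  1  'c'
  12  s[0:],s[21:]  0  ''
  13  s[21:],s[3:]  1  'd'
  14  s[3:],s[12:]  2  'db'
  15  s[12:],s[5:]  1  'd'
  16  s[5:],s[17:]  0  ''
  17  s[17:],s[20:]  1  'e'
  18  s[20:],s[2:]  2  'ed'
  19  s[2:],s[16:]  1  'e'
  20  s[16:],s[15:]  2  'ee'
  21  s[15:],s[14:]  3  'eee'

n(n+1)/2 = 22·23/2 = 253
Σ LCP = 0 + 1 + 2 + 1 + 0 + 1 + 1 + 1 + 3 + 2 + 0 + 1 + 0 + 1 + 2 + 1 + 0 + 1 + 2 + 1 + 2 + 3 = 26
distinct = 253 − 26 = 227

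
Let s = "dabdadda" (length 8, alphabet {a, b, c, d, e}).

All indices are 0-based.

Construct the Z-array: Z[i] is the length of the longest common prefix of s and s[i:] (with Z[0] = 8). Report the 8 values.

[8, 0, 0, 2, 0, 1, 2, 0]

Z[0]=8
i=1: fresh scan; Z[1]=0
i=2: fresh scan; Z[2]=0
i=3: fresh scan; Z[3]=2 scan→box=[3,5)
i=4: min(r-i=1, Z[1]=0)=0; Z[4]=0
i=5: fresh scan; Z[5]=1 scan→box=[5,6)
i=6: fresh scan; Z[6]=2 scan→box=[6,8)
i=7: min(r-i=1, Z[1]=0)=0; Z[7]=0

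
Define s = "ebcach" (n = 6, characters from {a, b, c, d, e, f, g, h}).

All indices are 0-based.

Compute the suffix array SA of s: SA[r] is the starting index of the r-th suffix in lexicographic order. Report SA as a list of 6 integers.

sorted suffixes:
  #0 SA[0]=3  'ach'
  #1 SA[1]=1  'bcach'
  #2 SA[2]=2  'cach'
  #3 SA[3]=4  'ch'
  #4 SA[4]=0  'ebcach'
  #5 SA[5]=5  'h'

[3, 1, 2, 4, 0, 5]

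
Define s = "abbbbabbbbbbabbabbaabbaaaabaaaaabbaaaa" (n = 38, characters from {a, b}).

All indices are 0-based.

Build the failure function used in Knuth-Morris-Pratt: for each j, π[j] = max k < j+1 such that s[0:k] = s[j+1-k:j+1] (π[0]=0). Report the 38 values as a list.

π[0] = 0
j=1 s[j]='b': π[1]=0 (border '')
j=2 s[j]='b': π[2]=0 (border '')
j=3 s[j]='b': π[3]=0 (border '')
j=4 s[j]='b': π[4]=0 (border '')
j=5 s[j]='a': π[5]=1 (border 'a')
j=6 s[j]='b': π[6]=2 (border 'ab')
j=7 s[j]='b': π[7]=3 (border 'abb')
j=8 s[j]='b': π[8]=4 (border 'abbb')
j=9 s[j]='b': π[9]=5 (border 'abbbb')
j=10 s[j]='b': k: 5→0; π[10]=0 (border '')
j=11 s[j]='b': π[11]=0 (border '')
j=12 s[j]='a': π[12]=1 (border 'a')
j=13 s[j]='b': π[13]=2 (border 'ab')
j=14 s[j]='b': π[14]=3 (border 'abb')
j=15 s[j]='a': k: 3→0; π[15]=1 (border 'a')
j=16 s[j]='b': π[16]=2 (border 'ab')
j=17 s[j]='b': π[17]=3 (border 'abb')
j=18 s[j]='a': k: 3→0; π[18]=1 (border 'a')
j=19 s[j]='a': k: 1→0; π[19]=1 (border 'a')
j=20 s[j]='b': π[20]=2 (border 'ab')
j=21 s[j]='b': π[21]=3 (border 'abb')
j=22 s[j]='a': k: 3→0; π[22]=1 (border 'a')
j=23 s[j]='a': k: 1→0; π[23]=1 (border 'a')
j=24 s[j]='a': k: 1→0; π[24]=1 (border 'a')
j=25 s[j]='a': k: 1→0; π[25]=1 (border 'a')
j=26 s[j]='b': π[26]=2 (border 'ab')
j=27 s[j]='a': k: 2→0; π[27]=1 (border 'a')
j=28 s[j]='a': k: 1→0; π[28]=1 (border 'a')
j=29 s[j]='a': k: 1→0; π[29]=1 (border 'a')
j=30 s[j]='a': k: 1→0; π[30]=1 (border 'a')
j=31 s[j]='a': k: 1→0; π[31]=1 (border 'a')
j=32 s[j]='b': π[32]=2 (border 'ab')
j=33 s[j]='b': π[33]=3 (border 'abb')
j=34 s[j]='a': k: 3→0; π[34]=1 (border 'a')
j=35 s[j]='a': k: 1→0; π[35]=1 (border 'a')
j=36 s[j]='a': k: 1→0; π[36]=1 (border 'a')
j=37 s[j]='a': k: 1→0; π[37]=1 (border 'a')

[0, 0, 0, 0, 0, 1, 2, 3, 4, 5, 0, 0, 1, 2, 3, 1, 2, 3, 1, 1, 2, 3, 1, 1, 1, 1, 2, 1, 1, 1, 1, 1, 2, 3, 1, 1, 1, 1]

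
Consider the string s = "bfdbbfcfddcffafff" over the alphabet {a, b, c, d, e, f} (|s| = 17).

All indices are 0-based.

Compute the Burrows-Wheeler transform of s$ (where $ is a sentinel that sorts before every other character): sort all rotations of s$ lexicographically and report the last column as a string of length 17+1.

rank  rotation            last
    0  $bfdbbfcfddcffafff  f
    1  afff$bfdbbfcfddcff  f
    2  bbfcfddcffafff$bfd  d
    3  bfcfddcffafff$bfdb  b
    4  bfdbbfcfddcffafff$  $
    5  cfddcffafff$bfdbbf  f
    6  cffafff$bfdbbfcfdd  d
    7  dbbfcfddcffafff$bf  f
    8  dcffafff$bfdbbfcfd  d
    9  ddcffafff$bfdbbfcf  f
   10  f$bfdbbfcfddcffaff  f
   11  fafff$bfdbbfcfddcf  f
   12  fcfddcffafff$bfdbb  b
   13  fdbbfcfddcffafff$b  b
   14  fddcffafff$bfdbbfc  c
   15  ff$bfdbbfcfddcffaf  f
   16  ffafff$bfdbbfcfddc  c
   17  fff$bfdbbfcfddcffa  a

ffdb$fdfdfffbbcfca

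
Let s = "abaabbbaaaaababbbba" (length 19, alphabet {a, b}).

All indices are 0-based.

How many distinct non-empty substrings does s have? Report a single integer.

147

rank→(start, suffix):
  0 → (18, 'a')
  1 → (7, 'aaaaababbbba')
  2 → (8, 'aaaababbbba')
  3 → (9, 'aaababbbba')
  4 → (10, 'aababbbba')
  5 → (2, 'aabbbaaaaababbbba')
  6 → (0, 'abaabbbaaaaababbbba')
  7 → (11, 'ababbbba')
  8 → (3, 'abbbaaaaababbbba')
  9 → (13, 'abbbba')
  10 → (17, 'ba')
  11 → (6, 'baaaaababbbba')
  12 → (1, 'baabbbaaaaababbbba')
  13 → (12, 'babbbba')
  14 → (16, 'bba')
  15 → (5, 'bbaaaaababbbba')
  16 → (15, 'bbba')
  17 → (4, 'bbbaaaaababbbba')
  18 → (14, 'bbbba')

SA = [18, 7, 8, 9, 10, 2, 0, 11, 3, 13, 17, 6, 1, 12, 16, 5, 15, 4, 14]
i: (SA[i-1],SA[i]) lcp shared
  1: (18,7) 1 'a'
  2: (7,8) 4 'aaaa'
  3: (8,9) 3 'aaa'
  4: (9,10) 2 'aa'
  5: (10,2) 3 'aab'
  6: (2,0) 1 'a'
  7: (0,11) 3 'aba'
  8: (11,3) 2 'ab'
  9: (3,13) 4 'abbb'
  10: (13,17) 0 ''
  11: (17,6) 2 'ba'
  12: (6,1) 3 'baa'
  13: (1,12) 2 'ba'
  14: (12,16) 1 'b'
  15: (16,5) 3 'bba'
  16: (5,15) 2 'bb'
  17: (15,4) 4 'bbba'
  18: (4,14) 3 'bbb'

n(n+1)/2 = 19·20/2 = 190
Σ LCP = 0 + 1 + 4 + 3 + 2 + 3 + 1 + 3 + 2 + 4 + 0 + 2 + 3 + 2 + 1 + 3 + 2 + 4 + 3 = 43
distinct = 190 − 43 = 147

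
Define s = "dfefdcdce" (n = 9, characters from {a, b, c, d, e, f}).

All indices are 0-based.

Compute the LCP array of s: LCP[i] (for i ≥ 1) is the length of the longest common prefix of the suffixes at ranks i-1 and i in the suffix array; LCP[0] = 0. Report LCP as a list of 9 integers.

rank | idx | suffix
   0 |   5 | cdce
   1 |   7 | ce
   2 |   4 | dcdce
   3 |   6 | dce
   4 |   0 | dfefdcdce
   5 |   8 | e
   6 |   2 | efdcdce
   7 |   3 | fdcdce
   8 |   1 | fefdcdce

SA = [5, 7, 4, 6, 0, 8, 2, 3, 1]
[i] adj suffixes → lcp
  [1] 5/7 → 1 ('c')
  [2] 7/4 → 0 ('')
  [3] 4/6 → 2 ('dc')
  [4] 6/0 → 1 ('d')
  [5] 0/8 → 0 ('')
  [6] 8/2 → 1 ('e')
  [7] 2/3 → 0 ('')
  [8] 3/1 → 1 ('f')

[0, 1, 0, 2, 1, 0, 1, 0, 1]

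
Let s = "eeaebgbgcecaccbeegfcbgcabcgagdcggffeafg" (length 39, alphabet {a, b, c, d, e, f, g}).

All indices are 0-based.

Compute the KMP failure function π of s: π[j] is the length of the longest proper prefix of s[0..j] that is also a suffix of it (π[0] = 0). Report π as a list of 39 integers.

π[0] = 0
j=1 s[j]='e': π[1]=1 (border 'e')
j=2 s[j]='a': k: 1→0; π[2]=0 (border '')
j=3 s[j]='e': π[3]=1 (border 'e')
j=4 s[j]='b': k: 1→0; π[4]=0 (border '')
j=5 s[j]='g': π[5]=0 (border '')
j=6 s[j]='b': π[6]=0 (border '')
j=7 s[j]='g': π[7]=0 (border '')
j=8 s[j]='c': π[8]=0 (border '')
j=9 s[j]='e': π[9]=1 (border 'e')
j=10 s[j]='c': k: 1→0; π[10]=0 (border '')
j=11 s[j]='a': π[11]=0 (border '')
j=12 s[j]='c': π[12]=0 (border '')
j=13 s[j]='c': π[13]=0 (border '')
j=14 s[j]='b': π[14]=0 (border '')
j=15 s[j]='e': π[15]=1 (border 'e')
j=16 s[j]='e': π[16]=2 (border 'ee')
j=17 s[j]='g': k: 2→1→0; π[17]=0 (border '')
j=18 s[j]='f': π[18]=0 (border '')
j=19 s[j]='c': π[19]=0 (border '')
j=20 s[j]='b': π[20]=0 (border '')
j=21 s[j]='g': π[21]=0 (border '')
j=22 s[j]='c': π[22]=0 (border '')
j=23 s[j]='a': π[23]=0 (border '')
j=24 s[j]='b': π[24]=0 (border '')
j=25 s[j]='c': π[25]=0 (border '')
j=26 s[j]='g': π[26]=0 (border '')
j=27 s[j]='a': π[27]=0 (border '')
j=28 s[j]='g': π[28]=0 (border '')
j=29 s[j]='d': π[29]=0 (border '')
j=30 s[j]='c': π[30]=0 (border '')
j=31 s[j]='g': π[31]=0 (border '')
j=32 s[j]='g': π[32]=0 (border '')
j=33 s[j]='f': π[33]=0 (border '')
j=34 s[j]='f': π[34]=0 (border '')
j=35 s[j]='e': π[35]=1 (border 'e')
j=36 s[j]='a': k: 1→0; π[36]=0 (border '')
j=37 s[j]='f': π[37]=0 (border '')
j=38 s[j]='g': π[38]=0 (border '')

[0, 1, 0, 1, 0, 0, 0, 0, 0, 1, 0, 0, 0, 0, 0, 1, 2, 0, 0, 0, 0, 0, 0, 0, 0, 0, 0, 0, 0, 0, 0, 0, 0, 0, 0, 1, 0, 0, 0]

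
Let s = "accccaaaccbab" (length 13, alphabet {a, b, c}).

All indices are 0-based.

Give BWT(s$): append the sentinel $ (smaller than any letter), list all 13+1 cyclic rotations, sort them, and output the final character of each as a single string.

bcaba$accccaca

rank  rotation        last
    0  $accccaaaccbab  b
    1  aaaccbab$acccc  c
    2  aaccbab$acccca  a
    3  ab$accccaaaccb  b
    4  accbab$accccaa  a
    5  accccaaaccbab$  $
    6  b$accccaaaccba  a
    7  bab$accccaaacc  c
    8  caaaccbab$accc  c
    9  cbab$accccaaac  c
   10  ccaaaccbab$acc  c
   11  ccbab$accccaaa  a
   12  cccaaaccbab$ac  c
   13  ccccaaaccbab$a  a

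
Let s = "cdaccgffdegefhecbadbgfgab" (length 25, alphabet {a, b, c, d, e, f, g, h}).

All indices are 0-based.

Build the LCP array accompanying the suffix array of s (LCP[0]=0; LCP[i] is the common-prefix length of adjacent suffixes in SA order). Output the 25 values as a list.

sorted suffixes:
  #0 SA[0]=23  'ab'
  #1 SA[1]=2  'accgffdegefhecbadbgfgab'
  #2 SA[2]=17  'adbgfgab'
  #3 SA[3]=24  'b'
  #4 SA[4]=16  'badbgfgab'
  #5 SA[5]=19  'bgfgab'
  #6 SA[6]=15  'cbadbgfgab'
  #7 SA[7]=3  'ccgffdegefhecbadbgfgab'
  #8 SA[8]=0  'cdaccgffdegefhecbadbgfgab'
  #9 SA[9]=4  'cgffdegefhecbadbgfgab'
  #10 SA[10]=1  'daccgffdegefhecbadbgfgab'
  #11 SA[11]=18  'dbgfgab'
  #12 SA[12]=8  'degefhecbadbgfgab'
  #13 SA[13]=14  'ecbadbgfgab'
  #14 SA[14]=11  'efhecbadbgfgab'
  #15 SA[15]=9  'egefhecbadbgfgab'
  #16 SA[16]=7  'fdegefhecbadbgfgab'
  #17 SA[17]=6  'ffdegefhecbadbgfgab'
  #18 SA[18]=21  'fgab'
  #19 SA[19]=12  'fhecbadbgfgab'
  #20 SA[20]=22  'gab'
  #21 SA[21]=10  'gefhecbadbgfgab'
  #22 SA[22]=5  'gffdegefhecbadbgfgab'
  #23 SA[23]=20  'gfgab'
  #24 SA[24]=13  'hecbadbgfgab'

SA = [23, 2, 17, 24, 16, 19, 15, 3, 0, 4, 1, 18, 8, 14, 11, 9, 7, 6, 21, 12, 22, 10, 5, 20, 13]
[i] adj suffixes → lcp
  [1] 23/2 → 1 ('a')
  [2] 2/17 → 1 ('a')
  [3] 17/24 → 0 ('')
  [4] 24/16 → 1 ('b')
  [5] 16/19 → 1 ('b')
  [6] 19/15 → 0 ('')
  [7] 15/3 → 1 ('c')
  [8] 3/0 → 1 ('c')
  [9] 0/4 → 1 ('c')
  [10] 4/1 → 0 ('')
  [11] 1/18 → 1 ('d')
  [12] 18/8 → 1 ('d')
  [13] 8/14 → 0 ('')
  [14] 14/11 → 1 ('e')
  [15] 11/9 → 1 ('e')
  [16] 9/7 → 0 ('')
  [17] 7/6 → 1 ('f')
  [18] 6/21 → 1 ('f')
  [19] 21/12 → 1 ('f')
  [20] 12/22 → 0 ('')
  [21] 22/10 → 1 ('g')
  [22] 10/5 → 1 ('g')
  [23] 5/20 → 2 ('gf')
  [24] 20/13 → 0 ('')

[0, 1, 1, 0, 1, 1, 0, 1, 1, 1, 0, 1, 1, 0, 1, 1, 0, 1, 1, 1, 0, 1, 1, 2, 0]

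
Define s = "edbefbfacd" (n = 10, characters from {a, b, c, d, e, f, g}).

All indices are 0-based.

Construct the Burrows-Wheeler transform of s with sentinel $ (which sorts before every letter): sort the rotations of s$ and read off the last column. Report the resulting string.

dfdface$bbe

rank  rotation     last
    0  $edbefbfacd  d
    1  acd$edbefbf  f
    2  befbfacd$ed  d
    3  bfacd$edbef  f
    4  cd$edbefbfa  a
    5  d$edbefbfac  c
    6  dbefbfacd$e  e
    7  edbefbfacd$  $
    8  efbfacd$edb  b
    9  facd$edbefb  b
   10  fbfacd$edbe  e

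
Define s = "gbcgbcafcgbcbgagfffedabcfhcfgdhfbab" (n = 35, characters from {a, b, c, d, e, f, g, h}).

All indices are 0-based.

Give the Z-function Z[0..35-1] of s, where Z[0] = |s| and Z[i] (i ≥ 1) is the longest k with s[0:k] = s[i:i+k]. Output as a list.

[35, 0, 0, 3, 0, 0, 0, 0, 0, 3, 0, 0, 0, 1, 0, 1, 0, 0, 0, 0, 0, 0, 0, 0, 0, 0, 0, 0, 1, 0, 0, 0, 0, 0, 0]

Z[0]=35
i=1: outside box; Z[1]=0
i=2: outside box; Z[2]=0
i=3: outside box; Z[3]=3 scan→box=[3,6)
i=4: min(r-i=2, Z[1]=0)=0; Z[4]=0
i=5: min(r-i=1, Z[2]=0)=0; Z[5]=0
i=6: outside box; Z[6]=0
i=7: outside box; Z[7]=0
i=8: outside box; Z[8]=0
i=9: outside box; Z[9]=3 scan→box=[9,12)
i=10: min(r-i=2, Z[1]=0)=0; Z[10]=0
i=11: min(r-i=1, Z[2]=0)=0; Z[11]=0
i=12: outside box; Z[12]=0
i=13: outside box; Z[13]=1 scan→box=[13,14)
i=14: outside box; Z[14]=0
i=15: outside box; Z[15]=1 scan→box=[15,16)
i=16: outside box; Z[16]=0
i=17: outside box; Z[17]=0
i=18: outside box; Z[18]=0
i=19: outside box; Z[19]=0
i=20: outside box; Z[20]=0
i=21: outside box; Z[21]=0
i=22: outside box; Z[22]=0
i=23: outside box; Z[23]=0
i=24: outside box; Z[24]=0
i=25: outside box; Z[25]=0
i=26: outside box; Z[26]=0
i=27: outside box; Z[27]=0
i=28: outside box; Z[28]=1 scan→box=[28,29)
i=29: outside box; Z[29]=0
i=30: outside box; Z[30]=0
i=31: outside box; Z[31]=0
i=32: outside box; Z[32]=0
i=33: outside box; Z[33]=0
i=34: outside box; Z[34]=0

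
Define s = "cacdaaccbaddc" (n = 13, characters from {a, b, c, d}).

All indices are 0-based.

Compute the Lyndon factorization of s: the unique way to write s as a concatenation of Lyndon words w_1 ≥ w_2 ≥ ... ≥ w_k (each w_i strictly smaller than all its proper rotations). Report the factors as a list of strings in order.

["c", "acd", "aaccbaddc"]

emit factor 1: 'c' (i=0, period=1)
emit factor 2: 'acd' (i=1, period=3)
emit factor 3: 'aaccbaddc' (i=4, period=9)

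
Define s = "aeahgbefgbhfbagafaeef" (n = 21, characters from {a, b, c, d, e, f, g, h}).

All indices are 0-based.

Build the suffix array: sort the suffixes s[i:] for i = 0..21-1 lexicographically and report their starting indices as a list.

sorted suffixes:
  #0 SA[0]=0  'aeahgbefgbhfbagafaeef'
  #1 SA[1]=17  'aeef'
  #2 SA[2]=15  'afaeef'
  #3 SA[3]=13  'agafaeef'
  #4 SA[4]=2  'ahgbefgbhfbagafaeef'
  #5 SA[5]=12  'bagafaeef'
  #6 SA[6]=5  'befgbhfbagafaeef'
  #7 SA[7]=9  'bhfbagafaeef'
  #8 SA[8]=1  'eahgbefgbhfbagafaeef'
  #9 SA[9]=18  'eef'
  #10 SA[10]=19  'ef'
  #11 SA[11]=6  'efgbhfbagafaeef'
  #12 SA[12]=20  'f'
  #13 SA[13]=16  'faeef'
  #14 SA[14]=11  'fbagafaeef'
  #15 SA[15]=7  'fgbhfbagafaeef'
  #16 SA[16]=14  'gafaeef'
  #17 SA[17]=4  'gbefgbhfbagafaeef'
  #18 SA[18]=8  'gbhfbagafaeef'
  #19 SA[19]=10  'hfbagafaeef'
  #20 SA[20]=3  'hgbefgbhfbagafaeef'

[0, 17, 15, 13, 2, 12, 5, 9, 1, 18, 19, 6, 20, 16, 11, 7, 14, 4, 8, 10, 3]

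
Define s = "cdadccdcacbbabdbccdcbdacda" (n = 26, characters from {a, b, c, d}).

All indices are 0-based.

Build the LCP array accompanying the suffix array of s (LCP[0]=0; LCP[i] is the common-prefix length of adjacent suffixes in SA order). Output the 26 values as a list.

rank | idx | suffix
   0 |  25 | a
   1 |  12 | abdbccdcbdacda
   2 |   8 | acbbabdbccdcbdacda
   3 |  22 | acda
   4 |   2 | adccdcacbbabdbccdcbdacda
   5 |  11 | babdbccdcbdacda
   6 |  10 | bbabdbccdcbdacda
   7 |  15 | bccdcbdacda
   8 |  20 | bdacda
   9 |  13 | bdbccdcbdacda
  10 |   7 | cacbbabdbccdcbdacda
  11 |   9 | cbbabdbccdcbdacda
  12 |  19 | cbdacda
  13 |   4 | ccdcacbbabdbccdcbdacda
  14 |  16 | ccdcbdacda
  15 |  23 | cda
  16 |   0 | cdadccdcacbbabdbccdcbdacda
  17 |   5 | cdcacbbabdbccdcbdacda
  18 |  17 | cdcbdacda
  19 |  24 | da
  20 |  21 | dacda
  21 |   1 | dadccdcacbbabdbccdcbdacda
  22 |  14 | dbccdcbdacda
  23 |   6 | dcacbbabdbccdcbdacda
  24 |  18 | dcbdacda
  25 |   3 | dccdcacbbabdbccdcbdacda

SA = [25, 12, 8, 22, 2, 11, 10, 15, 20, 13, 7, 9, 19, 4, 16, 23, 0, 5, 17, 24, 21, 1, 14, 6, 18, 3]
[i] adj suffixes → lcp
  [1] 25/12 → 1 ('a')
  [2] 12/8 → 1 ('a')
  [3] 8/22 → 2 ('ac')
  [4] 22/2 → 1 ('a')
  [5] 2/11 → 0 ('')
  [6] 11/10 → 1 ('b')
  [7] 10/15 → 1 ('b')
  [8] 15/20 → 1 ('b')
  [9] 20/13 → 2 ('bd')
  [10] 13/7 → 0 ('')
  [11] 7/9 → 1 ('c')
  [12] 9/19 → 2 ('cb')
  [13] 19/4 → 1 ('c')
  [14] 4/16 → 4 ('ccdc')
  [15] 16/23 → 1 ('c')
  [16] 23/0 → 3 ('cda')
  [17] 0/5 → 2 ('cd')
  [18] 5/17 → 3 ('cdc')
  [19] 17/24 → 0 ('')
  [20] 24/21 → 2 ('da')
  [21] 21/1 → 2 ('da')
  [22] 1/14 → 1 ('d')
  [23] 14/6 → 1 ('d')
  [24] 6/18 → 2 ('dc')
  [25] 18/3 → 2 ('dc')

[0, 1, 1, 2, 1, 0, 1, 1, 1, 2, 0, 1, 2, 1, 4, 1, 3, 2, 3, 0, 2, 2, 1, 1, 2, 2]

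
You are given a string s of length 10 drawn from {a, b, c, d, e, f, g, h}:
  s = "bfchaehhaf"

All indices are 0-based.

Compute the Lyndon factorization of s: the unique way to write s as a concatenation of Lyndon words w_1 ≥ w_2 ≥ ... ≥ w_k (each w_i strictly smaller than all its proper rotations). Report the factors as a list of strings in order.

["bfch", "aehhaf"]

emit factor 1: 'bfch' (i=0, period=4)
emit factor 2: 'aehhaf' (i=4, period=6)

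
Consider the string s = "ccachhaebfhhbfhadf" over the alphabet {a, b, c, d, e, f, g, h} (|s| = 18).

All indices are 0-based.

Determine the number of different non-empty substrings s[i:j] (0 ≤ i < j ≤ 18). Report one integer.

155

rank→(start, suffix):
  0 → (2, 'achhaebfhhbfhadf')
  1 → (15, 'adf')
  2 → (6, 'aebfhhbfhadf')
  3 → (12, 'bfhadf')
  4 → (8, 'bfhhbfhadf')
  5 → (1, 'cachhaebfhhbfhadf')
  6 → (0, 'ccachhaebfhhbfhadf')
  7 → (3, 'chhaebfhhbfhadf')
  8 → (16, 'df')
  9 → (7, 'ebfhhbfhadf')
  10 → (17, 'f')
  11 → (13, 'fhadf')
  12 → (9, 'fhhbfhadf')
  13 → (14, 'hadf')
  14 → (5, 'haebfhhbfhadf')
  15 → (11, 'hbfhadf')
  16 → (4, 'hhaebfhhbfhadf')
  17 → (10, 'hhbfhadf')

SA = [2, 15, 6, 12, 8, 1, 0, 3, 16, 7, 17, 13, 9, 14, 5, 11, 4, 10]
i: (SA[i-1],SA[i]) lcp shared
  1: (2,15) 1 'a'
  2: (15,6) 1 'a'
  3: (6,12) 0 ''
  4: (12,8) 3 'bfh'
  5: (8,1) 0 ''
  6: (1,0) 1 'c'
  7: (0,3) 1 'c'
  8: (3,16) 0 ''
  9: (16,7) 0 ''
  10: (7,17) 0 ''
  11: (17,13) 1 'f'
  12: (13,9) 2 'fh'
  13: (9,14) 0 ''
  14: (14,5) 2 'ha'
  15: (5,11) 1 'h'
  16: (11,4) 1 'h'
  17: (4,10) 2 'hh'

n(n+1)/2 = 18·19/2 = 171
Σ LCP = 0 + 1 + 1 + 0 + 3 + 0 + 1 + 1 + 0 + 0 + 0 + 1 + 2 + 0 + 2 + 1 + 1 + 2 = 16
distinct = 171 − 16 = 155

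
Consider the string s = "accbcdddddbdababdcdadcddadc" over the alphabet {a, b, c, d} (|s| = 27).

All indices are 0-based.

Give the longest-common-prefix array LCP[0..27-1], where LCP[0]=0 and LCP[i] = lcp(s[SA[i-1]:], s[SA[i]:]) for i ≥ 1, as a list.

rank→(start, suffix):
  0 → (12, 'ababdcdadcddadc')
  1 → (14, 'abdcdadcddadc')
  2 → (0, 'accbcdddddbdababdcdadcddadc')
  3 → (24, 'adc')
  4 → (19, 'adcddadc')
  5 → (13, 'babdcdadcddadc')
  6 → (3, 'bcdddddbdababdcdadcddadc')
  7 → (10, 'bdababdcdadcddadc')
  8 → (15, 'bdcdadcddadc')
  9 → (26, 'c')
  10 → (2, 'cbcdddddbdababdcdadcddadc')
  11 → (1, 'ccbcdddddbdababdcdadcddadc')
  12 → (17, 'cdadcddadc')
  13 → (21, 'cddadc')
  14 → (4, 'cdddddbdababdcdadcddadc')
  15 → (11, 'dababdcdadcddadc')
  16 → (23, 'dadc')
  17 → (18, 'dadcddadc')
  18 → (9, 'dbdababdcdadcddadc')
  19 → (25, 'dc')
  20 → (16, 'dcdadcddadc')
  21 → (20, 'dcddadc')
  22 → (22, 'ddadc')
  23 → (8, 'ddbdababdcdadcddadc')
  24 → (7, 'dddbdababdcdadcddadc')
  25 → (6, 'ddddbdababdcdadcddadc')
  26 → (5, 'dddddbdababdcdadcddadc')

SA = [12, 14, 0, 24, 19, 13, 3, 10, 15, 26, 2, 1, 17, 21, 4, 11, 23, 18, 9, 25, 16, 20, 22, 8, 7, 6, 5]
i: (SA[i-1],SA[i]) lcp shared
  1: (12,14) 2 'ab'
  2: (14,0) 1 'a'
  3: (0,24) 1 'a'
  4: (24,19) 3 'adc'
  5: (19,13) 0 ''
  6: (13,3) 1 'b'
  7: (3,10) 1 'b'
  8: (10,15) 2 'bd'
  9: (15,26) 0 ''
  10: (26,2) 1 'c'
  11: (2,1) 1 'c'
  12: (1,17) 1 'c'
  13: (17,21) 2 'cd'
  14: (21,4) 3 'cdd'
  15: (4,11) 0 ''
  16: (11,23) 2 'da'
  17: (23,18) 4 'dadc'
  18: (18,9) 1 'd'
  19: (9,25) 1 'd'
  20: (25,16) 2 'dc'
  21: (16,20) 3 'dcd'
  22: (20,22) 1 'd'
  23: (22,8) 2 'dd'
  24: (8,7) 2 'dd'
  25: (7,6) 3 'ddd'
  26: (6,5) 4 'dddd'

[0, 2, 1, 1, 3, 0, 1, 1, 2, 0, 1, 1, 1, 2, 3, 0, 2, 4, 1, 1, 2, 3, 1, 2, 2, 3, 4]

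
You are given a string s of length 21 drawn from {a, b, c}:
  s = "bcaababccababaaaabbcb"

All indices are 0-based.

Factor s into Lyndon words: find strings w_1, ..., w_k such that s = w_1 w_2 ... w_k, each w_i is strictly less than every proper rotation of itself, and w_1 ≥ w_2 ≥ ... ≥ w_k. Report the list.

emit factor 1: 'bc' (i=0, period=2)
emit factor 2: 'aababccabab' (i=2, period=11)
emit factor 3: 'aaaabbcb' (i=13, period=8)

["bc", "aababccabab", "aaaabbcb"]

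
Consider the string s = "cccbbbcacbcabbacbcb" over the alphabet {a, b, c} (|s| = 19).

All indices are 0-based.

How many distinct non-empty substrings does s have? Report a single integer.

rank | idx | suffix
   0 |  11 | abbacbcb
   1 |   7 | acbcabbacbcb
   2 |  14 | acbcb
   3 |  18 | b
   4 |  13 | bacbcb
   5 |  12 | bbacbcb
   6 |   3 | bbbcacbcabbacbcb
   7 |   4 | bbcacbcabbacbcb
   8 |   9 | bcabbacbcb
   9 |   5 | bcacbcabbacbcb
  10 |  16 | bcb
  11 |  10 | cabbacbcb
  12 |   6 | cacbcabbacbcb
  13 |  17 | cb
  14 |   2 | cbbbcacbcabbacbcb
  15 |   8 | cbcabbacbcb
  16 |  15 | cbcb
  17 |   1 | ccbbbcacbcabbacbcb
  18 |   0 | cccbbbcacbcabbacbcb

SA = [11, 7, 14, 18, 13, 12, 3, 4, 9, 5, 16, 10, 6, 17, 2, 8, 15, 1, 0]
[i] adj suffixes → lcp
  [1] 11/7 → 1 ('a')
  [2] 7/14 → 4 ('acbc')
  [3] 14/18 → 0 ('')
  [4] 18/13 → 1 ('b')
  [5] 13/12 → 1 ('b')
  [6] 12/3 → 2 ('bb')
  [7] 3/4 → 2 ('bb')
  [8] 4/9 → 1 ('b')
  [9] 9/5 → 3 ('bca')
  [10] 5/16 → 2 ('bc')
  [11] 16/10 → 0 ('')
  [12] 10/6 → 2 ('ca')
  [13] 6/17 → 1 ('c')
  [14] 17/2 → 2 ('cb')
  [15] 2/8 → 2 ('cb')
  [16] 8/15 → 3 ('cbc')
  [17] 15/1 → 1 ('c')
  [18] 1/0 → 2 ('cc')

n(n+1)/2 = 19·20/2 = 190
Σ LCP = 0 + 1 + 4 + 0 + 1 + 1 + 2 + 2 + 1 + 3 + 2 + 0 + 2 + 1 + 2 + 2 + 3 + 1 + 2 = 30
distinct = 190 − 30 = 160

160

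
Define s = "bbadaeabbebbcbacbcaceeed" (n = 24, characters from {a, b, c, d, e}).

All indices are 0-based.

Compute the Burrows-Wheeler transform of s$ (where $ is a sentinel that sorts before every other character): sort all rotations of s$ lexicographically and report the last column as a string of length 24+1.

debcbdcb$eacbbbbaaeaabeec

rank  rotation                   last
    0  $bbadaeabbebbcbacbcaceeed  d
    1  abbebbcbacbcaceeed$bbadae  e
    2  acbcaceeed$bbadaeabbebbcb  b
    3  aceeed$bbadaeabbebbcbacbc  c
    4  adaeabbebbcbacbcaceeed$bb  b
    5  aeabbebbcbacbcaceeed$bbad  d
    6  bacbcaceeed$bbadaeabbebbc  c
    7  badaeabbebbcbacbcaceeed$b  b
    8  bbadaeabbebbcbacbcaceeed$  $
    9  bbcbacbcaceeed$bbadaeabbe  e
   10  bbebbcbacbcaceeed$bbadaea  a
   11  bcaceeed$bbadaeabbebbcbac  c
   12  bcbacbcaceeed$bbadaeabbeb  b
   13  bebbcbacbcaceeed$bbadaeab  b
   14  caceeed$bbadaeabbebbcbacb  b
   15  cbacbcaceeed$bbadaeabbebb  b
   16  cbcaceeed$bbadaeabbebbcba  a
   17  ceeed$bbadaeabbebbcbacbca  a
   18  d$bbadaeabbebbcbacbcaceee  e
   19  daeabbebbcbacbcaceeed$bba  a
   20  eabbebbcbacbcaceeed$bbada  a
   21  ebbcbacbcaceeed$bbadaeabb  b
   22  ed$bbadaeabbebbcbacbcacee  e
   23  eed$bbadaeabbebbcbacbcace  e
   24  eeed$bbadaeabbebbcbacbcac  c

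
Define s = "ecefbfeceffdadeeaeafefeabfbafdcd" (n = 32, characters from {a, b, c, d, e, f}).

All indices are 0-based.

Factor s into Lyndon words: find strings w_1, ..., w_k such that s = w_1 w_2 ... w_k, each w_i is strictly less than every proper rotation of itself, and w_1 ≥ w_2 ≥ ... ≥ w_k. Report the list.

emit factor 1: 'e' (i=0, period=1)
emit factor 2: 'cef' (i=1, period=3)
emit factor 3: 'bfeceffd' (i=4, period=8)
emit factor 4: 'adeeaeafefe' (i=12, period=11)
emit factor 5: 'abfbafdcd' (i=23, period=9)

["e", "cef", "bfeceffd", "adeeaeafefe", "abfbafdcd"]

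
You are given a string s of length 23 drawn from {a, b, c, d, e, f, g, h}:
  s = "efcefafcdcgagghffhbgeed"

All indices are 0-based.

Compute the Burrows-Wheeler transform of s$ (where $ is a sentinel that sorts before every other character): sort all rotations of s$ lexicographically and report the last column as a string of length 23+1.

rank  rotation                  last
    0  $efcefafcdcgagghffhbgeed  d
    1  afcdcgagghffhbgeed$efcef  f
    2  agghffhbgeed$efcefafcdcg  g
    3  bgeed$efcefafcdcgagghffh  h
    4  cdcgagghffhbgeed$efcefaf  f
    5  cefafcdcgagghffhbgeed$ef  f
    6  cgagghffhbgeed$efcefafcd  d
    7  d$efcefafcdcgagghffhbgee  e
    8  dcgagghffhbgeed$efcefafc  c
    9  ed$efcefafcdcgagghffhbge  e
   10  eed$efcefafcdcgagghffhbg  g
   11  efafcdcgagghffhbgeed$efc  c
   12  efcefafcdcgagghffhbgeed$  $
   13  fafcdcgagghffhbgeed$efce  e
   14  fcdcgagghffhbgeed$efcefa  a
   15  fcefafcdcgagghffhbgeed$e  e
   16  ffhbgeed$efcefafcdcgaggh  h
   17  fhbgeed$efcefafcdcgagghf  f
   18  gagghffhbgeed$efcefafcdc  c
   19  geed$efcefafcdcgagghffhb  b
   20  gghffhbgeed$efcefafcdcga  a
   21  ghffhbgeed$efcefafcdcgag  g
   22  hbgeed$efcefafcdcgagghff  f
   23  hffhbgeed$efcefafcdcgagg  g

dfghffdecegc$eaehfcbagfg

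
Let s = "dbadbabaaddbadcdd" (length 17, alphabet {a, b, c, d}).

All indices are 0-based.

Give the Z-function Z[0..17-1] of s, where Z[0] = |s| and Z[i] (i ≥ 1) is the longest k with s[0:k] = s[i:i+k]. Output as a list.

[17, 0, 0, 3, 0, 0, 0, 0, 0, 1, 4, 0, 0, 1, 0, 1, 1]

Z[0]=17
i=1: i≥r, start 0; Z[1]=0
i=2: i≥r, start 0; Z[2]=0
i=3: i≥r, start 0; Z[3]=3 extend→box=[3,6)
i=4: min(r-i=2, Z[1]=0)=0; Z[4]=0
i=5: min(r-i=1, Z[2]=0)=0; Z[5]=0
i=6: i≥r, start 0; Z[6]=0
i=7: i≥r, start 0; Z[7]=0
i=8: i≥r, start 0; Z[8]=0
i=9: i≥r, start 0; Z[9]=1 extend→box=[9,10)
i=10: i≥r, start 0; Z[10]=4 extend→box=[10,14)
i=11: min(r-i=3, Z[1]=0)=0; Z[11]=0
i=12: min(r-i=2, Z[2]=0)=0; Z[12]=0
i=13: min(r-i=1, Z[3]=3)=1; Z[13]=1
i=14: i≥r, start 0; Z[14]=0
i=15: i≥r, start 0; Z[15]=1 extend→box=[15,16)
i=16: i≥r, start 0; Z[16]=1 extend→box=[16,17)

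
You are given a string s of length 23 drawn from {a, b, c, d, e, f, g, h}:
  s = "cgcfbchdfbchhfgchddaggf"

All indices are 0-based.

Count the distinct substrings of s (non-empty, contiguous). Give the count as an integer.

250

sorted suffixes:
  #0 SA[0]=19  'aggf'
  #1 SA[1]=4  'bchdfbchhfgchddaggf'
  #2 SA[2]=9  'bchhfgchddaggf'
  #3 SA[3]=2  'cfbchdfbchhfgchddaggf'
  #4 SA[4]=0  'cgcfbchdfbchhfgchddaggf'
  #5 SA[5]=15  'chddaggf'
  #6 SA[6]=5  'chdfbchhfgchddaggf'
  #7 SA[7]=10  'chhfgchddaggf'
  #8 SA[8]=18  'daggf'
  #9 SA[9]=17  'ddaggf'
  #10 SA[10]=7  'dfbchhfgchddaggf'
  #11 SA[11]=22  'f'
  #12 SA[12]=3  'fbchdfbchhfgchddaggf'
  #13 SA[13]=8  'fbchhfgchddaggf'
  #14 SA[14]=13  'fgchddaggf'
  #15 SA[15]=1  'gcfbchdfbchhfgchddaggf'
  #16 SA[16]=14  'gchddaggf'
  #17 SA[17]=21  'gf'
  #18 SA[18]=20  'ggf'
  #19 SA[19]=16  'hddaggf'
  #20 SA[20]=6  'hdfbchhfgchddaggf'
  #21 SA[21]=12  'hfgchddaggf'
  #22 SA[22]=11  'hhfgchddaggf'

SA = [19, 4, 9, 2, 0, 15, 5, 10, 18, 17, 7, 22, 3, 8, 13, 1, 14, 21, 20, 16, 6, 12, 11]
rank  pair      lcp
   1  s[19:],s[4:]  0  ''
   2  s[4:],s[9:]  3  'bch'
   3  s[9:],s[2:]  0  ''
   4  s[2:],s[0:]  1  'c'
   5  s[0:],s[15:]  1  'c'
   6  s[15:],s[5:]  3  'chd'
   7  s[5:],s[10:]  2  'ch'
   8  s[10:],s[18:]  0  ''
   9  s[18:],s[17:]  1  'd'
  10  s[17:],s[7:]  1  'd'
  11  s[7:],s[22:]  0  ''
  12  s[22:],s[3:]  1  'f'
  13  s[3:],s[8:]  4  'fbch'
  14  s[8:],s[13:]  1  'f'
  15  s[13:],s[1:]  0  ''
  16  s[1:],s[14:]  2  'gc'
  17  s[14:],s[21:]  1  'g'
  18  s[21:],s[20:]  1  'g'
  19  s[20:],s[16:]  0  ''
  20  s[16:],s[6:]  2  'hd'
  21  s[6:],s[12:]  1  'h'
  22  s[12:],s[11:]  1  'h'

n(n+1)/2 = 23·24/2 = 276
Σ LCP = 0 + 0 + 3 + 0 + 1 + 1 + 3 + 2 + 0 + 1 + 1 + 0 + 1 + 4 + 1 + 0 + 2 + 1 + 1 + 0 + 2 + 1 + 1 = 26
distinct = 276 − 26 = 250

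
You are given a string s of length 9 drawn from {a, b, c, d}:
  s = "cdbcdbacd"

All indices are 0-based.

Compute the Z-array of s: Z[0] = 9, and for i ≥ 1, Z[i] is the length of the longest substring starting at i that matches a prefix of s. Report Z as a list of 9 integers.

[9, 0, 0, 3, 0, 0, 0, 2, 0]

Z[0]=9
i=1: i≥r, start 0; Z[1]=0
i=2: i≥r, start 0; Z[2]=0
i=3: i≥r, start 0; Z[3]=3 grow→box=[3,6)
i=4: min(r-i=2, Z[1]=0)=0; Z[4]=0
i=5: min(r-i=1, Z[2]=0)=0; Z[5]=0
i=6: i≥r, start 0; Z[6]=0
i=7: i≥r, start 0; Z[7]=2 grow→box=[7,9)
i=8: min(r-i=1, Z[1]=0)=0; Z[8]=0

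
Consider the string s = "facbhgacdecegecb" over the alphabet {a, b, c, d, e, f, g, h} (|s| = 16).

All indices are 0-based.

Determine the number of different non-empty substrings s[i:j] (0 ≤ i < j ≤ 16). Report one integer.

125

sorted suffixes:
  #0 SA[0]=1  'acbhgacdecegecb'
  #1 SA[1]=6  'acdecegecb'
  #2 SA[2]=15  'b'
  #3 SA[3]=3  'bhgacdecegecb'
  #4 SA[4]=14  'cb'
  #5 SA[5]=2  'cbhgacdecegecb'
  #6 SA[6]=7  'cdecegecb'
  #7 SA[7]=10  'cegecb'
  #8 SA[8]=8  'decegecb'
  #9 SA[9]=13  'ecb'
  #10 SA[10]=9  'ecegecb'
  #11 SA[11]=11  'egecb'
  #12 SA[12]=0  'facbhgacdecegecb'
  #13 SA[13]=5  'gacdecegecb'
  #14 SA[14]=12  'gecb'
  #15 SA[15]=4  'hgacdecegecb'

SA = [1, 6, 15, 3, 14, 2, 7, 10, 8, 13, 9, 11, 0, 5, 12, 4]
[i] adj suffixes → lcp
  [1] 1/6 → 2 ('ac')
  [2] 6/15 → 0 ('')
  [3] 15/3 → 1 ('b')
  [4] 3/14 → 0 ('')
  [5] 14/2 → 2 ('cb')
  [6] 2/7 → 1 ('c')
  [7] 7/10 → 1 ('c')
  [8] 10/8 → 0 ('')
  [9] 8/13 → 0 ('')
  [10] 13/9 → 2 ('ec')
  [11] 9/11 → 1 ('e')
  [12] 11/0 → 0 ('')
  [13] 0/5 → 0 ('')
  [14] 5/12 → 1 ('g')
  [15] 12/4 → 0 ('')

n(n+1)/2 = 16·17/2 = 136
Σ LCP = 0 + 2 + 0 + 1 + 0 + 2 + 1 + 1 + 0 + 0 + 2 + 1 + 0 + 0 + 1 + 0 = 11
distinct = 136 − 11 = 125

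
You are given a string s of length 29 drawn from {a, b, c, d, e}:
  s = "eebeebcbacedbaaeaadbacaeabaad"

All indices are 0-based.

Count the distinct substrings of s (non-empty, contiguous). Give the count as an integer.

rank | idx | suffix
   0 |  26 | aad
   1 |  16 | aadbacaeabaad
   2 |  13 | aaeaadbacaeabaad
   3 |  24 | abaad
   4 |  20 | acaeabaad
   5 |   8 | acedbaaeaadbacaeabaad
   6 |  27 | ad
   7 |  17 | adbacaeabaad
   8 |  14 | aeaadbacaeabaad
   9 |  22 | aeabaad
  10 |  25 | baad
  11 |  12 | baaeaadbacaeabaad
  12 |  19 | bacaeabaad
  13 |   7 | bacedbaaeaadbacaeabaad
  14 |   5 | bcbacedbaaeaadbacaeabaad
  15 |   2 | beebcbacedbaaeaadbacaeabaad
  16 |  21 | caeabaad
  17 |   6 | cbacedbaaeaadbacaeabaad
  18 |   9 | cedbaaeaadbacaeabaad
  19 |  28 | d
  20 |  11 | dbaaeaadbacaeabaad
  21 |  18 | dbacaeabaad
  22 |  15 | eaadbacaeabaad
  23 |  23 | eabaad
  24 |   4 | ebcbacedbaaeaadbacaeabaad
  25 |   1 | ebeebcbacedbaaeaadbacaeabaad
  26 |  10 | edbaaeaadbacaeabaad
  27 |   3 | eebcbacedbaaeaadbacaeabaad
  28 |   0 | eebeebcbacedbaaeaadbacaeabaad

SA = [26, 16, 13, 24, 20, 8, 27, 17, 14, 22, 25, 12, 19, 7, 5, 2, 21, 6, 9, 28, 11, 18, 15, 23, 4, 1, 10, 3, 0]
[i] adj suffixes → lcp
  [1] 26/16 → 3 ('aad')
  [2] 16/13 → 2 ('aa')
  [3] 13/24 → 1 ('a')
  [4] 24/20 → 1 ('a')
  [5] 20/8 → 2 ('ac')
  [6] 8/27 → 1 ('a')
  [7] 27/17 → 2 ('ad')
  [8] 17/14 → 1 ('a')
  [9] 14/22 → 3 ('aea')
  [10] 22/25 → 0 ('')
  [11] 25/12 → 3 ('baa')
  [12] 12/19 → 2 ('ba')
  [13] 19/7 → 3 ('bac')
  [14] 7/5 → 1 ('b')
  [15] 5/2 → 1 ('b')
  [16] 2/21 → 0 ('')
  [17] 21/6 → 1 ('c')
  [18] 6/9 → 1 ('c')
  [19] 9/28 → 0 ('')
  [20] 28/11 → 1 ('d')
  [21] 11/18 → 3 ('dba')
  [22] 18/15 → 0 ('')
  [23] 15/23 → 2 ('ea')
  [24] 23/4 → 1 ('e')
  [25] 4/1 → 2 ('eb')
  [26] 1/10 → 1 ('e')
  [27] 10/3 → 1 ('e')
  [28] 3/0 → 3 ('eeb')

n(n+1)/2 = 29·30/2 = 435
Σ LCP = 0 + 3 + 2 + 1 + 1 + 2 + 1 + 2 + 1 + 3 + 0 + 3 + 2 + 3 + 1 + 1 + 0 + 1 + 1 + 0 + 1 + 3 + 0 + 2 + 1 + 2 + 1 + 1 + 3 = 42
distinct = 435 − 42 = 393

393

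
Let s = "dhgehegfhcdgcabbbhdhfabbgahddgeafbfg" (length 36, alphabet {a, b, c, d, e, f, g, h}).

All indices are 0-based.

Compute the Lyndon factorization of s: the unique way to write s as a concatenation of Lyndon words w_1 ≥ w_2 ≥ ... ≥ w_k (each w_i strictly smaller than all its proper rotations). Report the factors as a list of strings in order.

["dhgehegfh", "cdg", "c", "abbbhdhfabbgahddgeafbfg"]

emit factor 1: 'dhgehegfh' (i=0, period=9)
emit factor 2: 'cdg' (i=9, period=3)
emit factor 3: 'c' (i=12, period=1)
emit factor 4: 'abbbhdhfabbgahddgeafbfg' (i=13, period=23)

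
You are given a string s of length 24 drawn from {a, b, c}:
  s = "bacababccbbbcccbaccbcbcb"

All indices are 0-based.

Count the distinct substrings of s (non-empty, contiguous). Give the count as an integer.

257

sorted suffixes:
  #0 SA[0]=3  'ababccbbbcccbaccbcbcb'
  #1 SA[1]=5  'abccbbbcccbaccbcbcb'
  #2 SA[2]=1  'acababccbbbcccbaccbcbcb'
  #3 SA[3]=16  'accbcbcb'
  #4 SA[4]=23  'b'
  #5 SA[5]=4  'babccbbbcccbaccbcbcb'
  #6 SA[6]=0  'bacababccbbbcccbaccbcbcb'
  #7 SA[7]=15  'baccbcbcb'
  #8 SA[8]=9  'bbbcccbaccbcbcb'
  #9 SA[9]=10  'bbcccbaccbcbcb'
  #10 SA[10]=21  'bcb'
  #11 SA[11]=19  'bcbcb'
  #12 SA[12]=6  'bccbbbcccbaccbcbcb'
  #13 SA[13]=11  'bcccbaccbcbcb'
  #14 SA[14]=2  'cababccbbbcccbaccbcbcb'
  #15 SA[15]=22  'cb'
  #16 SA[16]=14  'cbaccbcbcb'
  #17 SA[17]=8  'cbbbcccbaccbcbcb'
  #18 SA[18]=20  'cbcb'
  #19 SA[19]=18  'cbcbcb'
  #20 SA[20]=13  'ccbaccbcbcb'
  #21 SA[21]=7  'ccbbbcccbaccbcbcb'
  #22 SA[22]=17  'ccbcbcb'
  #23 SA[23]=12  'cccbaccbcbcb'

SA = [3, 5, 1, 16, 23, 4, 0, 15, 9, 10, 21, 19, 6, 11, 2, 22, 14, 8, 20, 18, 13, 7, 17, 12]
[i] adj suffixes → lcp
  [1] 3/5 → 2 ('ab')
  [2] 5/1 → 1 ('a')
  [3] 1/16 → 2 ('ac')
  [4] 16/23 → 0 ('')
  [5] 23/4 → 1 ('b')
  [6] 4/0 → 2 ('ba')
  [7] 0/15 → 3 ('bac')
  [8] 15/9 → 1 ('b')
  [9] 9/10 → 2 ('bb')
  [10] 10/21 → 1 ('b')
  [11] 21/19 → 3 ('bcb')
  [12] 19/6 → 2 ('bc')
  [13] 6/11 → 3 ('bcc')
  [14] 11/2 → 0 ('')
  [15] 2/22 → 1 ('c')
  [16] 22/14 → 2 ('cb')
  [17] 14/8 → 2 ('cb')
  [18] 8/20 → 2 ('cb')
  [19] 20/18 → 4 ('cbcb')
  [20] 18/13 → 1 ('c')
  [21] 13/7 → 3 ('ccb')
  [22] 7/17 → 3 ('ccb')
  [23] 17/12 → 2 ('cc')

n(n+1)/2 = 24·25/2 = 300
Σ LCP = 0 + 2 + 1 + 2 + 0 + 1 + 2 + 3 + 1 + 2 + 1 + 3 + 2 + 3 + 0 + 1 + 2 + 2 + 2 + 4 + 1 + 3 + 3 + 2 = 43
distinct = 300 − 43 = 257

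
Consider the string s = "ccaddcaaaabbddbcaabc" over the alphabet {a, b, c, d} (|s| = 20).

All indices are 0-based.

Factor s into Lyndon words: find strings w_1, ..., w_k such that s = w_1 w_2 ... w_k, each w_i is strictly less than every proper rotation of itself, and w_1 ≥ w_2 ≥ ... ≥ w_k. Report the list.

emit factor 1: 'c' (i=0, period=1)
emit factor 2: 'c' (i=1, period=1)
emit factor 3: 'addc' (i=2, period=4)
emit factor 4: 'aaaabbddbcaabc' (i=6, period=14)

["c", "c", "addc", "aaaabbddbcaabc"]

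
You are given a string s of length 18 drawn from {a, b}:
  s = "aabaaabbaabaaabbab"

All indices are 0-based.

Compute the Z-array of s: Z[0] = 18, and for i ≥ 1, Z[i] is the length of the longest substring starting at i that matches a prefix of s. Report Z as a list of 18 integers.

Z[0]=18
i=1: fresh scan; Z[1]=1 scan→box=[1,2)
i=2: fresh scan; Z[2]=0
i=3: fresh scan; Z[3]=2 scan→box=[3,5)
i=4: min(r-i=1, Z[1]=1)=1; Z[4]=3 scan→box=[4,7)
i=5: min(r-i=2, Z[1]=1)=1; Z[5]=1
i=6: min(r-i=1, Z[2]=0)=0; Z[6]=0
i=7: fresh scan; Z[7]=0
i=8: fresh scan; Z[8]=9 scan→box=[8,17)
i=9: min(r-i=8, Z[1]=1)=1; Z[9]=1
i=10: min(r-i=7, Z[2]=0)=0; Z[10]=0
i=11: min(r-i=6, Z[3]=2)=2; Z[11]=2
i=12: min(r-i=5, Z[4]=3)=3; Z[12]=3
i=13: min(r-i=4, Z[5]=1)=1; Z[13]=1
i=14: min(r-i=3, Z[6]=0)=0; Z[14]=0
i=15: min(r-i=2, Z[7]=0)=0; Z[15]=0
i=16: min(r-i=1, Z[8]=9)=1; Z[16]=1
i=17: fresh scan; Z[17]=0

[18, 1, 0, 2, 3, 1, 0, 0, 9, 1, 0, 2, 3, 1, 0, 0, 1, 0]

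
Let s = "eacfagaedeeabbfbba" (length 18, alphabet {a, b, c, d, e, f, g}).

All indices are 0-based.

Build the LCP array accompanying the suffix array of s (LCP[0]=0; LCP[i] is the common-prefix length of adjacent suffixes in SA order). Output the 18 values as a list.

[0, 1, 1, 1, 1, 0, 1, 2, 1, 0, 0, 0, 2, 1, 1, 0, 1, 0]

rank | idx | suffix
   0 |  17 | a
   1 |  11 | abbfbba
   2 |   1 | acfagaedeeabbfbba
   3 |   6 | aedeeabbfbba
   4 |   4 | agaedeeabbfbba
   5 |  16 | ba
   6 |  15 | bba
   7 |  12 | bbfbba
   8 |  13 | bfbba
   9 |   2 | cfagaedeeabbfbba
  10 |   8 | deeabbfbba
  11 |  10 | eabbfbba
  12 |   0 | eacfagaedeeabbfbba
  13 |   7 | edeeabbfbba
  14 |   9 | eeabbfbba
  15 |   3 | fagaedeeabbfbba
  16 |  14 | fbba
  17 |   5 | gaedeeabbfbba

SA = [17, 11, 1, 6, 4, 16, 15, 12, 13, 2, 8, 10, 0, 7, 9, 3, 14, 5]
[i] adj suffixes → lcp
  [1] 17/11 → 1 ('a')
  [2] 11/1 → 1 ('a')
  [3] 1/6 → 1 ('a')
  [4] 6/4 → 1 ('a')
  [5] 4/16 → 0 ('')
  [6] 16/15 → 1 ('b')
  [7] 15/12 → 2 ('bb')
  [8] 12/13 → 1 ('b')
  [9] 13/2 → 0 ('')
  [10] 2/8 → 0 ('')
  [11] 8/10 → 0 ('')
  [12] 10/0 → 2 ('ea')
  [13] 0/7 → 1 ('e')
  [14] 7/9 → 1 ('e')
  [15] 9/3 → 0 ('')
  [16] 3/14 → 1 ('f')
  [17] 14/5 → 0 ('')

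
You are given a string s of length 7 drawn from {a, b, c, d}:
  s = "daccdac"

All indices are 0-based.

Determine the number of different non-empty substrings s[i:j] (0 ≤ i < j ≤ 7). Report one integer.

21

sorted suffixes:
  #0 SA[0]=5  'ac'
  #1 SA[1]=1  'accdac'
  #2 SA[2]=6  'c'
  #3 SA[3]=2  'ccdac'
  #4 SA[4]=3  'cdac'
  #5 SA[5]=4  'dac'
  #6 SA[6]=0  'daccdac'

SA = [5, 1, 6, 2, 3, 4, 0]
rank  pair      lcp
   1  s[5:],s[1:]  2  'ac'
   2  s[1:],s[6:]  0  ''
   3  s[6:],s[2:]  1  'c'
   4  s[2:],s[3:]  1  'c'
   5  s[3:],s[4:]  0  ''
   6  s[4:],s[0:]  3  'dac'

n(n+1)/2 = 7·8/2 = 28
Σ LCP = 0 + 2 + 0 + 1 + 1 + 0 + 3 = 7
distinct = 28 − 7 = 21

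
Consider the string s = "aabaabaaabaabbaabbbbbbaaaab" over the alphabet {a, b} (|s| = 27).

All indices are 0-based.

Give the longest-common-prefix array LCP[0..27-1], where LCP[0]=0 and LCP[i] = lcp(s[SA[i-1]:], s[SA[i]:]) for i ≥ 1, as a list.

[0, 3, 4, 2, 3, 5, 6, 3, 4, 1, 2, 4, 5, 2, 3, 0, 1, 4, 3, 4, 5, 1, 4, 2, 3, 4, 5]

rank | idx | suffix
   0 |  22 | aaaab
   1 |  23 | aaab
   2 |   6 | aaabaabbaabbbbbbaaaab
   3 |  24 | aab
   4 |   3 | aabaaabaabbaabbbbbbaaaab
   5 |   0 | aabaabaaabaabbaabbbbbbaaaab
   6 |   7 | aabaabbaabbbbbbaaaab
   7 |  10 | aabbaabbbbbbaaaab
   8 |  14 | aabbbbbbaaaab
   9 |  25 | ab
  10 |   4 | abaaabaabbaabbbbbbaaaab
  11 |   1 | abaabaaabaabbaabbbbbbaaaab
  12 |   8 | abaabbaabbbbbbaaaab
  13 |  11 | abbaabbbbbbaaaab
  14 |  15 | abbbbbbaaaab
  15 |  26 | b
  16 |  21 | baaaab
  17 |   5 | baaabaabbaabbbbbbaaaab
  18 |   2 | baabaaabaabbaabbbbbbaaaab
  19 |   9 | baabbaabbbbbbaaaab
  20 |  13 | baabbbbbbaaaab
  21 |  20 | bbaaaab
  22 |  12 | bbaabbbbbbaaaab
  23 |  19 | bbbaaaab
  24 |  18 | bbbbaaaab
  25 |  17 | bbbbbaaaab
  26 |  16 | bbbbbbaaaab

SA = [22, 23, 6, 24, 3, 0, 7, 10, 14, 25, 4, 1, 8, 11, 15, 26, 21, 5, 2, 9, 13, 20, 12, 19, 18, 17, 16]
[i] adj suffixes → lcp
  [1] 22/23 → 3 ('aaa')
  [2] 23/6 → 4 ('aaab')
  [3] 6/24 → 2 ('aa')
  [4] 24/3 → 3 ('aab')
  [5] 3/0 → 5 ('aabaa')
  [6] 0/7 → 6 ('aabaab')
  [7] 7/10 → 3 ('aab')
  [8] 10/14 → 4 ('aabb')
  [9] 14/25 → 1 ('a')
  [10] 25/4 → 2 ('ab')
  [11] 4/1 → 4 ('abaa')
  [12] 1/8 → 5 ('abaab')
  [13] 8/11 → 2 ('ab')
  [14] 11/15 → 3 ('abb')
  [15] 15/26 → 0 ('')
  [16] 26/21 → 1 ('b')
  [17] 21/5 → 4 ('baaa')
  [18] 5/2 → 3 ('baa')
  [19] 2/9 → 4 ('baab')
  [20] 9/13 → 5 ('baabb')
  [21] 13/20 → 1 ('b')
  [22] 20/12 → 4 ('bbaa')
  [23] 12/19 → 2 ('bb')
  [24] 19/18 → 3 ('bbb')
  [25] 18/17 → 4 ('bbbb')
  [26] 17/16 → 5 ('bbbbb')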